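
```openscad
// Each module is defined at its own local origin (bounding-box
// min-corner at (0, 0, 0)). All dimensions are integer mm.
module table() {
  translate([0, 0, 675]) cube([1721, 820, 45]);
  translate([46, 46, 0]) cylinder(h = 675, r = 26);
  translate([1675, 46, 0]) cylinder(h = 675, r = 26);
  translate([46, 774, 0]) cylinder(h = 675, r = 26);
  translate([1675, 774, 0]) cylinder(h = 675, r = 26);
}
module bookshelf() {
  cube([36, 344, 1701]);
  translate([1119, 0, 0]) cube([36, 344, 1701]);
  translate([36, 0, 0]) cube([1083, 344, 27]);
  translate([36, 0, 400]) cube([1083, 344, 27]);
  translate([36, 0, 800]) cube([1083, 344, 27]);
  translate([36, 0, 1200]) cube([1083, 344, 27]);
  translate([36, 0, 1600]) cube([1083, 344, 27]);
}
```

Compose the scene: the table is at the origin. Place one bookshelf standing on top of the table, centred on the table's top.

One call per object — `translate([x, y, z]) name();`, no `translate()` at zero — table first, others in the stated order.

table();
translate([283, 238, 720]) bookshelf();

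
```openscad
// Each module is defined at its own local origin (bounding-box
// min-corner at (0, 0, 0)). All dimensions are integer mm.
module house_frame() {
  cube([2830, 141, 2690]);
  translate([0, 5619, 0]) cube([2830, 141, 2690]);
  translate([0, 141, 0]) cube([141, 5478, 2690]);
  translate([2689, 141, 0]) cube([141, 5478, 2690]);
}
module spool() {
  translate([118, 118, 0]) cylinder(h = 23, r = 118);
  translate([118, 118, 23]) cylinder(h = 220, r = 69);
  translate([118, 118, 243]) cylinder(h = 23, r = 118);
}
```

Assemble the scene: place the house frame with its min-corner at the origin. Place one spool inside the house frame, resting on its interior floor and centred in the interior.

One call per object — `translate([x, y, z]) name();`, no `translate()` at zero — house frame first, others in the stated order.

house_frame();
translate([1297, 2762, 0]) spool();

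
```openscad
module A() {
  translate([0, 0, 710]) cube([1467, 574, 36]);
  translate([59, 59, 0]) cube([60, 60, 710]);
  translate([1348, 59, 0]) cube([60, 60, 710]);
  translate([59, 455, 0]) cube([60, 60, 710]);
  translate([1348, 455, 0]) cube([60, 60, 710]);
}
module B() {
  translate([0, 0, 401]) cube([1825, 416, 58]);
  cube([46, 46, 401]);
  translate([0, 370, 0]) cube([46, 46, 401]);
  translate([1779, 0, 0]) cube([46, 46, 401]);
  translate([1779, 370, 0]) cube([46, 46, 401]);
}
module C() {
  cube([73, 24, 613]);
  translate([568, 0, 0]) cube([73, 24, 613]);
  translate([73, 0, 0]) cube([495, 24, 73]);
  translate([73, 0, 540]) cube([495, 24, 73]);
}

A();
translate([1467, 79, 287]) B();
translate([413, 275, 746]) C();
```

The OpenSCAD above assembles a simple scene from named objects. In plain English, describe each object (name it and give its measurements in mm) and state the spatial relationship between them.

A is a table with a 1467×574 mm rectangular top, 36 mm thick, top surface at z = 746 mm, supported by four 60×60 mm square legs, each inset 59 mm from the nearest pair of top edges, running from the floor.

B is a bench: a 1825×416 mm seat slab, 58 mm thick, top at z = 459 mm, on four 46×46 mm square legs flush with the seat corners and standing on z = 0.

C is a picture frame with a 495×467 mm rectangular opening (x by z) and a uniform 73 mm border on every side. Frame depth is 24 mm along y. It is built from two vertical stiles running the full outside height and two horizontal rails spanning the gap between the stiles.

The bench is beside the table with their tops flush at z = 746. The picture frame is on top of the table, centred.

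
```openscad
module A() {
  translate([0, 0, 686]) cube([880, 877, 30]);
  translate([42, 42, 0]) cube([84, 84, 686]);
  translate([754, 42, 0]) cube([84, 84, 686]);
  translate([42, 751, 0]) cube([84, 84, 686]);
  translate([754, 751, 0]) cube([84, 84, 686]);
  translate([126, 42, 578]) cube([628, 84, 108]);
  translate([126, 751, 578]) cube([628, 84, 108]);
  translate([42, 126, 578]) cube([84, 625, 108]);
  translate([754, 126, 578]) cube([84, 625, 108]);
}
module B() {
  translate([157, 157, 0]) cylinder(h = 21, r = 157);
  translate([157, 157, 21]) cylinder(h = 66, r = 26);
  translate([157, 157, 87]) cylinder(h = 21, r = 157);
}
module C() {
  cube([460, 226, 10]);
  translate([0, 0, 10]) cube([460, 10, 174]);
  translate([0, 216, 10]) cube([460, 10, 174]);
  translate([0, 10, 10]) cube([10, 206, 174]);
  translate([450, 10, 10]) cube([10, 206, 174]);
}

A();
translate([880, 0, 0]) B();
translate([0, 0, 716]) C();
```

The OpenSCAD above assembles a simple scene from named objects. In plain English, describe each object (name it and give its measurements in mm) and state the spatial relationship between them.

A is a rectangular dining table. The top is 880×877×30 mm with its upper surface at z = 716 mm. It stands on four 84×84 mm square legs, each inset 42 mm from the nearest pair of top edges, running from the floor to the underside of the top. Four apron rails, 84 mm thick and 108 mm tall, run between adjacent legs with their top edges flush with the underside of the top and their outer faces flush with the legs' outer faces.

B is a spool: two coaxial disc flanges of radius 157 mm and thickness 21 mm, joined by a core cylinder of radius 26 mm and height 66 mm. The lower flange rests on z = 0 and the three cylinders share a vertical axis.

C is an open-topped rectangular box: outside dimensions 460×226×184 mm, with a uniform wall and base thickness of 10 mm. The base is a full 460×226 slab on the floor; four walls sit on top of the base. The front and back walls (the −y and +y sides) span the full width; the two side walls fit between them.

The spool is against the table's +x side, with their −y faces flush. The open box is on top of the table.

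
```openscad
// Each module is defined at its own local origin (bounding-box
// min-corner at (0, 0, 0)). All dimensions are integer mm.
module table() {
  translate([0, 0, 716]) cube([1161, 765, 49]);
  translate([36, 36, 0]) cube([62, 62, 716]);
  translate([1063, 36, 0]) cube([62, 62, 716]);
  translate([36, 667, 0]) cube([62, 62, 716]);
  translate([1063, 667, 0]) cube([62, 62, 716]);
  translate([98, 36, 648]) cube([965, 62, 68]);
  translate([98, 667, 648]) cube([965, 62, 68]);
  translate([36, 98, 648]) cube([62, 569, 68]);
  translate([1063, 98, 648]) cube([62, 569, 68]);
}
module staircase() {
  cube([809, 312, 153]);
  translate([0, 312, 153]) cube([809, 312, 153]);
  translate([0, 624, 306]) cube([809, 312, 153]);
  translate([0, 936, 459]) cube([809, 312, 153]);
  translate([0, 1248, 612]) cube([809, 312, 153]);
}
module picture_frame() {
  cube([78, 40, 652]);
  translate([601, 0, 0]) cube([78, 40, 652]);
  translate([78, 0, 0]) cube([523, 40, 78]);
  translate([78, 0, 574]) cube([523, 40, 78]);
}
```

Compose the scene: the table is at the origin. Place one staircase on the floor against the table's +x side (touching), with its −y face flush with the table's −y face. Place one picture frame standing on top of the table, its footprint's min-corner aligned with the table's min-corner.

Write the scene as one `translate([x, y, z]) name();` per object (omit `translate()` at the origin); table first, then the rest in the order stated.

table();
translate([1161, 0, 0]) staircase();
translate([0, 0, 765]) picture_frame();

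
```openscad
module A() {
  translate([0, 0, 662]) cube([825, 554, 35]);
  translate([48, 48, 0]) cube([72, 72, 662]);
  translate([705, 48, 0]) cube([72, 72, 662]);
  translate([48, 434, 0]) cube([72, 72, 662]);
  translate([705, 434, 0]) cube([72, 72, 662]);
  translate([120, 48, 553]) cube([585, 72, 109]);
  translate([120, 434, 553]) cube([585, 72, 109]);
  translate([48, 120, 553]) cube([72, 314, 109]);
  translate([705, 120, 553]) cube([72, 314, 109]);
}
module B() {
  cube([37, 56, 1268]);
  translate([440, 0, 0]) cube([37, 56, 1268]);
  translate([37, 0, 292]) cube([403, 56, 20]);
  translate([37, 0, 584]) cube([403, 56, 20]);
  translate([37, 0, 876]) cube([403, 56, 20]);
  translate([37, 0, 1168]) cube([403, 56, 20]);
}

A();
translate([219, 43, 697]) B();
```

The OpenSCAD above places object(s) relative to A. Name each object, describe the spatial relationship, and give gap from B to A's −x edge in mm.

The ladder's min-x is at 219; the table's min-x is 0; gap = 219 mm.

A is a table. B is a ladder. The ladder is on top of the table. The gap from the ladder to the table's −x edge is 219 mm.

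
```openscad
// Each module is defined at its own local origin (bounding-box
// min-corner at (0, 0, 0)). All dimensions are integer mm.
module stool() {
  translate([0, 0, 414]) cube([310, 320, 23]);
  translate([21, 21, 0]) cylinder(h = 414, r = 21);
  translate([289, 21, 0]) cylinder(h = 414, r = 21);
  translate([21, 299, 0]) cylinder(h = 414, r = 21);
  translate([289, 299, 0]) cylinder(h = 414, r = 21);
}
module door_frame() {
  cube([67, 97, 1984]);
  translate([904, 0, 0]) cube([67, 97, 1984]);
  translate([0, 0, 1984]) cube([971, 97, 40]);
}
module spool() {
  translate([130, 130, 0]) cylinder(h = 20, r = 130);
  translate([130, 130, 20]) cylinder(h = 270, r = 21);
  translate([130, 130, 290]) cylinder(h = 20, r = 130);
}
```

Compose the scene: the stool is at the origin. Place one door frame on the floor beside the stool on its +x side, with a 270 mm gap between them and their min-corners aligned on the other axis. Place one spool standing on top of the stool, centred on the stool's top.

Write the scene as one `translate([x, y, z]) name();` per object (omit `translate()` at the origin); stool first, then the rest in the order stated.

stool();
translate([580, 0, 0]) door_frame();
translate([25, 30, 437]) spool();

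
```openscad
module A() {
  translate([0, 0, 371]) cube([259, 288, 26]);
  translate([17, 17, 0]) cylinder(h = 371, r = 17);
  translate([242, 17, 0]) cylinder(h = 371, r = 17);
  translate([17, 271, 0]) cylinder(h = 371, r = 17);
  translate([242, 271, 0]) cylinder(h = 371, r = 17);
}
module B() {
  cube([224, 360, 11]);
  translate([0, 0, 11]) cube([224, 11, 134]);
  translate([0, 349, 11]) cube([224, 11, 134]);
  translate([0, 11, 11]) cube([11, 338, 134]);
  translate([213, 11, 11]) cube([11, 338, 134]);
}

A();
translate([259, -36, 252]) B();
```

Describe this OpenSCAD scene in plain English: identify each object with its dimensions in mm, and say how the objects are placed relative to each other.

A is a four-legged stool. The seat is 259×288 mm, 26 mm thick, top at z = 397 mm. It stands on four round legs, each 34 mm in diameter, from z = 0 to the seat underside, each leg's axis is inset half a diameter from the nearest pair of seat edges (so the leg's bounding box is flush with the corner).

B is an open-topped rectangular box: outside dimensions 224×360×145 mm, with a uniform wall and base thickness of 11 mm. The base is a full 224×360 slab on the floor; four walls sit on top of the base. The front and back walls (the −y and +y sides) span the full width; the two side walls fit between them.

The open box is beside the stool with their tops flush at z = 397.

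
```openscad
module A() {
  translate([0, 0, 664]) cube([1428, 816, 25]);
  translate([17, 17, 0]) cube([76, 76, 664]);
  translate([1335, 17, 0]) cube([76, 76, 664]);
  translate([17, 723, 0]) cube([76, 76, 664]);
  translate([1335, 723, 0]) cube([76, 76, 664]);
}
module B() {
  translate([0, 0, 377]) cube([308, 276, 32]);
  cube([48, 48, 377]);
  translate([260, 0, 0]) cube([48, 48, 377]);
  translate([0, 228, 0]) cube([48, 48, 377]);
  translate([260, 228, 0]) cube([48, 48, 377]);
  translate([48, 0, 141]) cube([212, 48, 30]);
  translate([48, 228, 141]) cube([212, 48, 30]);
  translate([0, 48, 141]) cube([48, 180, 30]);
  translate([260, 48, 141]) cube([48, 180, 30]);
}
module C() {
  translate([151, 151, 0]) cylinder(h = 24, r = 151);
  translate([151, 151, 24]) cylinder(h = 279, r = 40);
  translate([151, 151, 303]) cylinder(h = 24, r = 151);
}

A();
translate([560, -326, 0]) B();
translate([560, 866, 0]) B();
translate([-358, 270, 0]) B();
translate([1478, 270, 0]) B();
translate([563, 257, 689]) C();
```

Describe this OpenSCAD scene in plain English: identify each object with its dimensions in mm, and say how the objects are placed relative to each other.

A is a table with a 1428×816 mm rectangular top, 25 mm thick, top surface at z = 689 mm, supported by four 76×76 mm square legs, each inset 17 mm from the nearest pair of top edges, running from the floor.

B is a four-legged stool. The seat is 308×276 mm, 32 mm thick, top at z = 409 mm. It stands on four square legs, each 48×48 mm in cross-section, from z = 0 to the seat underside, each flush with a corner of the seat. Four stretchers, 48 mm wide and 30 mm tall, connect adjacent legs with their undersides at z = 141 mm, each running between the inner faces of the legs it joins and aligned with the legs' outer faces on the other axis.

C is a spool: two coaxial disc flanges of radius 151 mm and thickness 24 mm, joined by a core cylinder of radius 40 mm and height 279 mm. The lower flange rests on z = 0 and the three cylinders share a vertical axis.

Four stools sit around the table at the −y, +y, −x, +x sides. The spool is on top of the table, centred.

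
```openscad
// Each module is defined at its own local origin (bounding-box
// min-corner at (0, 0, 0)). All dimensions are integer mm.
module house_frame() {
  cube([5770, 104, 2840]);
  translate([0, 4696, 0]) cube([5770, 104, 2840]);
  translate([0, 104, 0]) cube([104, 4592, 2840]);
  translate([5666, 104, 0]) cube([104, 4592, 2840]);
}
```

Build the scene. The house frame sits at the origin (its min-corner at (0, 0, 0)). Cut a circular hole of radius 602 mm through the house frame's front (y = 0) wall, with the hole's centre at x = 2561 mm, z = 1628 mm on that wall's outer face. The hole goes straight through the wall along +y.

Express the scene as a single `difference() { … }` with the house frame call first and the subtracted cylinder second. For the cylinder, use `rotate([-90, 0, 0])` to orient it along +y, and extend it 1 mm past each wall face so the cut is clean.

difference() {
  house_frame();
  translate([2561, -1, 1628]) rotate([-90, 0, 0]) cylinder(h = 106, r = 602);
}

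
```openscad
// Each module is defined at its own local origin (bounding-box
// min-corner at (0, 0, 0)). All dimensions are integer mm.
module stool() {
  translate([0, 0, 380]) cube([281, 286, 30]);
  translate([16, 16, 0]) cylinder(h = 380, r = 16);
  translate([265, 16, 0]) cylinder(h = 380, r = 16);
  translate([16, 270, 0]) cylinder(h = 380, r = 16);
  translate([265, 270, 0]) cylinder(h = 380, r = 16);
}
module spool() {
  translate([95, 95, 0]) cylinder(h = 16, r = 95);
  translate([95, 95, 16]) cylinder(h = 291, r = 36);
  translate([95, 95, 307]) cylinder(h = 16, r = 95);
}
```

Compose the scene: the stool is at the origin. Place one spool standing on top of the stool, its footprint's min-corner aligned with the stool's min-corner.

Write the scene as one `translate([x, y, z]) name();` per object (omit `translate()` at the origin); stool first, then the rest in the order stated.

stool();
translate([0, 0, 410]) spool();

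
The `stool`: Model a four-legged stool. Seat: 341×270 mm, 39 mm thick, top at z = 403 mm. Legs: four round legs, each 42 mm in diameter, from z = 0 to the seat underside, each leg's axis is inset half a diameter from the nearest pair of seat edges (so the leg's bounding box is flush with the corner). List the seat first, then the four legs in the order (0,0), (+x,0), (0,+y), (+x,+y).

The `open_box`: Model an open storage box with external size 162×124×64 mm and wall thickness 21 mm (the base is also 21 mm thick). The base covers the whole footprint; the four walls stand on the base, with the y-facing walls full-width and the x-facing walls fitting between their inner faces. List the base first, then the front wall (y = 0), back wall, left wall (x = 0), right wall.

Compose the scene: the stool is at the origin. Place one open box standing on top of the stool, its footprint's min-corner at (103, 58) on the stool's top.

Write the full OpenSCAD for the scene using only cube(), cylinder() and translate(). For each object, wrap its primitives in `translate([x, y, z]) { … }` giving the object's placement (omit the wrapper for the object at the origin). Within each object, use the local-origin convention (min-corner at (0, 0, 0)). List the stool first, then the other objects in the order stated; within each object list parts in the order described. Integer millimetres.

translate([0, 0, 364]) cube([341, 270, 39]);
translate([21, 21, 0]) cylinder(h = 364, r = 21);
translate([320, 21, 0]) cylinder(h = 364, r = 21);
translate([21, 249, 0]) cylinder(h = 364, r = 21);
translate([320, 249, 0]) cylinder(h = 364, r = 21);
translate([103, 58, 403]) {
  cube([162, 124, 21]);
  translate([0, 0, 21]) cube([162, 21, 43]);
  translate([0, 103, 21]) cube([162, 21, 43]);
  translate([0, 21, 21]) cube([21, 82, 43]);
  translate([141, 21, 21]) cube([21, 82, 43]);
}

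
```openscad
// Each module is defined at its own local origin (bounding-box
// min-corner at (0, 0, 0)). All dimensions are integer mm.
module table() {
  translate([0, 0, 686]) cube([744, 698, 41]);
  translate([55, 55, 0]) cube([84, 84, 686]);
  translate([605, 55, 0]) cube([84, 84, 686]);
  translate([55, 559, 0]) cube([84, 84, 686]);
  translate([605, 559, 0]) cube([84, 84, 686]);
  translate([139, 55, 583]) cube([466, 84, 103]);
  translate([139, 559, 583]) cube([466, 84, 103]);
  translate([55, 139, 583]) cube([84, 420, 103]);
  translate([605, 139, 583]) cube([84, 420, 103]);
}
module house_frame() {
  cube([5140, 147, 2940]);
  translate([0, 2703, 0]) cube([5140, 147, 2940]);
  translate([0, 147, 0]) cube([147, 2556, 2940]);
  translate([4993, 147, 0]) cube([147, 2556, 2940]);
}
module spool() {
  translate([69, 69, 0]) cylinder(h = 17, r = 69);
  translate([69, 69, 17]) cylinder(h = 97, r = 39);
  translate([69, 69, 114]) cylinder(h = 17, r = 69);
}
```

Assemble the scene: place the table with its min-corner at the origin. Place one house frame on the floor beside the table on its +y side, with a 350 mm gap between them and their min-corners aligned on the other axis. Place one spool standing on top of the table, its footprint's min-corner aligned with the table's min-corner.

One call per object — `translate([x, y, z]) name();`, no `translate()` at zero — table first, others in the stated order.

table();
translate([0, 1048, 0]) house_frame();
translate([0, 0, 727]) spool();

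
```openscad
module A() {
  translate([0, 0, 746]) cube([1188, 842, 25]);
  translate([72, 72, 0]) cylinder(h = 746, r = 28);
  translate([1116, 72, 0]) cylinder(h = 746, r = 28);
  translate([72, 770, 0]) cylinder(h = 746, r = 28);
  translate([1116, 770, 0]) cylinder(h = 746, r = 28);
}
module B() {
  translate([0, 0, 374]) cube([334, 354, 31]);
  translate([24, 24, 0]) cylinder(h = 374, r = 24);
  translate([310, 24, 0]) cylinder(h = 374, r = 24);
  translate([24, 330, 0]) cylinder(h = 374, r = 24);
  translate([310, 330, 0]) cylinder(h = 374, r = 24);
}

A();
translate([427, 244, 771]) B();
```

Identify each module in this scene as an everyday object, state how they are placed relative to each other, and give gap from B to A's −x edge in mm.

The stool's min-x is at 427; the table's min-x is 0; gap = 427 mm.

A is a table. B is a stool. The stool is on top of the table, centred. The gap from the stool to the table's −x edge is 427 mm.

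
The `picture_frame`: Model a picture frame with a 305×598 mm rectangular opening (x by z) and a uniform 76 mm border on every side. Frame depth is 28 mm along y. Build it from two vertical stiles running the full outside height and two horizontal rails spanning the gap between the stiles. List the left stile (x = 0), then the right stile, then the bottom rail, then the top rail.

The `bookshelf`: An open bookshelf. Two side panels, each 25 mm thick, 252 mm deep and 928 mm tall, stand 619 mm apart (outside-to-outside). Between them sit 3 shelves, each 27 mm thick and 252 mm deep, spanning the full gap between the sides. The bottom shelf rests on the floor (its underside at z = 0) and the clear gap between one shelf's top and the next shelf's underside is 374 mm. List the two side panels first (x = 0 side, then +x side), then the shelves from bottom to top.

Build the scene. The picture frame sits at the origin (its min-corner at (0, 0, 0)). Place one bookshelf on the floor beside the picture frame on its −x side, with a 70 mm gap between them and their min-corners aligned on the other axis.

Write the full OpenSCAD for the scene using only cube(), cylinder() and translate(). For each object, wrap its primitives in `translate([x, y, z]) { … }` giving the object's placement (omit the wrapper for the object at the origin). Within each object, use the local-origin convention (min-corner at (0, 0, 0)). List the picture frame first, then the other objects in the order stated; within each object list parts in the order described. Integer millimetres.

cube([76, 28, 750]);
translate([381, 0, 0]) cube([76, 28, 750]);
translate([76, 0, 0]) cube([305, 28, 76]);
translate([76, 0, 674]) cube([305, 28, 76]);
translate([-689, 0, 0]) {
  cube([25, 252, 928]);
  translate([594, 0, 0]) cube([25, 252, 928]);
  translate([25, 0, 0]) cube([569, 252, 27]);
  translate([25, 0, 401]) cube([569, 252, 27]);
  translate([25, 0, 802]) cube([569, 252, 27]);
}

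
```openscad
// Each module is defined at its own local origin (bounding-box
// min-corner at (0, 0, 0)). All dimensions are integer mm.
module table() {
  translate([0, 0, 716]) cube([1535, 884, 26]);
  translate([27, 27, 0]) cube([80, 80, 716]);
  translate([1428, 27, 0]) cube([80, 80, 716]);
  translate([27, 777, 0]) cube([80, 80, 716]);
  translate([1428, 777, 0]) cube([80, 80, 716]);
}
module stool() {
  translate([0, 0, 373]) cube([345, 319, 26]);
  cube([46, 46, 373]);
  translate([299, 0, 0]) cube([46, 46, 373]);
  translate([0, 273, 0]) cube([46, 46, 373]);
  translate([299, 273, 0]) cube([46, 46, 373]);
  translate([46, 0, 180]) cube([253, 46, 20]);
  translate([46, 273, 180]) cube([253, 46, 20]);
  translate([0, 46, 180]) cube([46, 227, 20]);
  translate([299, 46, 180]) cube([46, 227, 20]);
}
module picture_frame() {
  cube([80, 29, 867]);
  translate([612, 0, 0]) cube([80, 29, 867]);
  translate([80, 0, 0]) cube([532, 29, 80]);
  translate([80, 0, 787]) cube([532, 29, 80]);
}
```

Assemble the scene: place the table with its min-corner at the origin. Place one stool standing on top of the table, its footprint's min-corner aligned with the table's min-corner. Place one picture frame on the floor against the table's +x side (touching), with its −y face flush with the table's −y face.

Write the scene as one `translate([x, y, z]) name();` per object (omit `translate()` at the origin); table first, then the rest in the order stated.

table();
translate([0, 0, 742]) stool();
translate([1535, 0, 0]) picture_frame();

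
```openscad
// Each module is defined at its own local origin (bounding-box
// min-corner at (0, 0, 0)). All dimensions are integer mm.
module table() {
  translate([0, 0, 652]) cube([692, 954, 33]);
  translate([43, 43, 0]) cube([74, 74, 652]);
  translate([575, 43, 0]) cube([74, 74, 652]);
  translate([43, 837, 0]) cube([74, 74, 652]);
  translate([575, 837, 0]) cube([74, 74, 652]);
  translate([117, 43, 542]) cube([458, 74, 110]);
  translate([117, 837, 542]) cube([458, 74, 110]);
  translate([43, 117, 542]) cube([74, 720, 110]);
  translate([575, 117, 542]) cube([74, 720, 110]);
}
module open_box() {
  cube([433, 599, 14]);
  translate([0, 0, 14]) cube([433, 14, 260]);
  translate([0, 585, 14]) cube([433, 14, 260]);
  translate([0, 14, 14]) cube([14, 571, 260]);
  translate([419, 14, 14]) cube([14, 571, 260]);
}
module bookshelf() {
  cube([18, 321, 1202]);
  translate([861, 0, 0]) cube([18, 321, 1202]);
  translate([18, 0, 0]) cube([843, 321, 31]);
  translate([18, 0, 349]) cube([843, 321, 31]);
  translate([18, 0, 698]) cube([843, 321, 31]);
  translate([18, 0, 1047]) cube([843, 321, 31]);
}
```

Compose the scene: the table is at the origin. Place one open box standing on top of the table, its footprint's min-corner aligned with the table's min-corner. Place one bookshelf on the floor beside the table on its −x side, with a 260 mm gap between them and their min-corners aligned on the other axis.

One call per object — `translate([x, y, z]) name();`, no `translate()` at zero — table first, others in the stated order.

table();
translate([0, 0, 685]) open_box();
translate([-1139, 0, 0]) bookshelf();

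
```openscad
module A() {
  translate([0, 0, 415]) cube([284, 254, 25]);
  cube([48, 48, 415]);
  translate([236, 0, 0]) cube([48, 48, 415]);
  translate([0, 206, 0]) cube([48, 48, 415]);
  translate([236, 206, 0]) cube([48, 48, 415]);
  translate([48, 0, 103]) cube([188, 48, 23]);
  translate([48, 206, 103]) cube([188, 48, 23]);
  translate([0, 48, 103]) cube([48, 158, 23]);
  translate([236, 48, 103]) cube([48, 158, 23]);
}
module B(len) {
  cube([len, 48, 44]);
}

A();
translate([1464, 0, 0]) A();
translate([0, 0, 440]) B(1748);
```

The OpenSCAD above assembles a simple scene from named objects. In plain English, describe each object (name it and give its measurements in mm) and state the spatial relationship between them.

A is a four-legged stool. The seat is a 284×254×25 mm slab whose top surface is at z = 440 mm; four square legs, each 48×48 mm in cross-section, run from the floor (z = 0) to the underside of the seat, each flush with a corner of the seat. Four stretchers, 48 mm wide and 23 mm tall, connect adjacent legs with their undersides at z = 103 mm, each running between the inner faces of the legs it joins and aligned with the legs' outer faces on the other axis.

B is a rectangular beam 1748 mm long (x), 48 mm deep (y), 44 mm thick (z).

The beam spans the tops of two stools placed 1180 mm apart, resting at z = 440 mm.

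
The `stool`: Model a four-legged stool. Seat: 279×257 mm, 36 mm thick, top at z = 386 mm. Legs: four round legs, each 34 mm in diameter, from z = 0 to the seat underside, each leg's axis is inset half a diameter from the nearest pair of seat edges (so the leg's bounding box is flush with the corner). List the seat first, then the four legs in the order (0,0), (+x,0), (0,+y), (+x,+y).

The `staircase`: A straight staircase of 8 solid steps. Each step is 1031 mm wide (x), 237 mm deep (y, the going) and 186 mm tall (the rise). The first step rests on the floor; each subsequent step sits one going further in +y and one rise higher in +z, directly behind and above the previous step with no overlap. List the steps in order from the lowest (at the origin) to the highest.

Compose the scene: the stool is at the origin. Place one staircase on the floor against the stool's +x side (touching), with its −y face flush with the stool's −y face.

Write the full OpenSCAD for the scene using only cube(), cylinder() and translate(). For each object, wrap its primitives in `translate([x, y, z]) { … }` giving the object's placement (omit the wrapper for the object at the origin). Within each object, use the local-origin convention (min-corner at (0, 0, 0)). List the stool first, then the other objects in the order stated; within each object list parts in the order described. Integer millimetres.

translate([0, 0, 350]) cube([279, 257, 36]);
translate([17, 17, 0]) cylinder(h = 350, r = 17);
translate([262, 17, 0]) cylinder(h = 350, r = 17);
translate([17, 240, 0]) cylinder(h = 350, r = 17);
translate([262, 240, 0]) cylinder(h = 350, r = 17);
translate([279, 0, 0]) {
  cube([1031, 237, 186]);
  translate([0, 237, 186]) cube([1031, 237, 186]);
  translate([0, 474, 372]) cube([1031, 237, 186]);
  translate([0, 711, 558]) cube([1031, 237, 186]);
  translate([0, 948, 744]) cube([1031, 237, 186]);
  translate([0, 1185, 930]) cube([1031, 237, 186]);
  translate([0, 1422, 1116]) cube([1031, 237, 186]);
  translate([0, 1659, 1302]) cube([1031, 237, 186]);
}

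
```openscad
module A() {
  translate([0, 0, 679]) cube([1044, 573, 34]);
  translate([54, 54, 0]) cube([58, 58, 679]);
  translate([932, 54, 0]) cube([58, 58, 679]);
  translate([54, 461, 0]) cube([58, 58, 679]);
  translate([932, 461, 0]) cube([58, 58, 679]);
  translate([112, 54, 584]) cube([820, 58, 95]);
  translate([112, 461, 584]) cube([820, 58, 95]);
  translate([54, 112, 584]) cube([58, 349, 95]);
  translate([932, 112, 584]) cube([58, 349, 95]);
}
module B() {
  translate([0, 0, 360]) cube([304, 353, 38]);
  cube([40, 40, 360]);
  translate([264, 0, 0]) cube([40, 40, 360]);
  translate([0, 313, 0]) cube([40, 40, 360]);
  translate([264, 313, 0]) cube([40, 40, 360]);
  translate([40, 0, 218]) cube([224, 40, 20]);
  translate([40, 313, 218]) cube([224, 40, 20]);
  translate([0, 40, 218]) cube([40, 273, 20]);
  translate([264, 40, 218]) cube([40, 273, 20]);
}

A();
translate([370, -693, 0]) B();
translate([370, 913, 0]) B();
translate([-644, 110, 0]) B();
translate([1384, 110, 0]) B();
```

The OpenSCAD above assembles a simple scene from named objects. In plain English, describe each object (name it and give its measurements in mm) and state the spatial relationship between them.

A is a rectangular dining table. The top is 1044×573×34 mm with its upper surface at z = 713 mm. It stands on four 58×58 mm square legs, each inset 54 mm from the nearest pair of top edges, running from the floor to the underside of the top. Four apron rails, 58 mm thick and 95 mm tall, run between adjacent legs with their top edges flush with the underside of the top and their outer faces flush with the legs' outer faces.

B is a four-legged stool. The seat is a 304×353×38 mm slab whose top surface is at z = 398 mm; four square legs, each 40×40 mm in cross-section, run from the floor (z = 0) to the underside of the seat, each flush with a corner of the seat. Four stretchers, 40 mm wide and 20 mm tall, connect adjacent legs with their undersides at z = 218 mm, each running between the inner faces of the legs it joins and aligned with the legs' outer faces on the other axis.

Four stools sit around the table at the −y, +y, −x, +x sides.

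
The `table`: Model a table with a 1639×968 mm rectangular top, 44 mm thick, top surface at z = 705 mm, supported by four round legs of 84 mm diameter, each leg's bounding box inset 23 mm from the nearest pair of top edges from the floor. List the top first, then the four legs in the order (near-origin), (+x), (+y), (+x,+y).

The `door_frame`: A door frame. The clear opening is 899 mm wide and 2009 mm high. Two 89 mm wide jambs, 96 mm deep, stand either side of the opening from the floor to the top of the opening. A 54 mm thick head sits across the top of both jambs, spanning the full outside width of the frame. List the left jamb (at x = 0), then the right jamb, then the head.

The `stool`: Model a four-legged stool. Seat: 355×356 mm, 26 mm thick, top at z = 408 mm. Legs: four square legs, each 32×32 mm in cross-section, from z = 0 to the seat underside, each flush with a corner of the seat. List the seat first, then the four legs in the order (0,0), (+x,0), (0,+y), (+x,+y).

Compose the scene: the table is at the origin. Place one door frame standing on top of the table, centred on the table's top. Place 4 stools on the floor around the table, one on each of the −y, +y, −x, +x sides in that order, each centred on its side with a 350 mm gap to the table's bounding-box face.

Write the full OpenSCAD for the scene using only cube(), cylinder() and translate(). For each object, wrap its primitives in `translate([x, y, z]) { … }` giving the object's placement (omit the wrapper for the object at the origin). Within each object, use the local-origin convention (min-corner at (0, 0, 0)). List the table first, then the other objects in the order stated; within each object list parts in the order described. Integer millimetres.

translate([0, 0, 661]) cube([1639, 968, 44]);
translate([65, 65, 0]) cylinder(h = 661, r = 42);
translate([1574, 65, 0]) cylinder(h = 661, r = 42);
translate([65, 903, 0]) cylinder(h = 661, r = 42);
translate([1574, 903, 0]) cylinder(h = 661, r = 42);
translate([281, 436, 705]) {
  cube([89, 96, 2009]);
  translate([988, 0, 0]) cube([89, 96, 2009]);
  translate([0, 0, 2009]) cube([1077, 96, 54]);
}
translate([642, -706, 0]) {
  translate([0, 0, 382]) cube([355, 356, 26]);
  cube([32, 32, 382]);
  translate([323, 0, 0]) cube([32, 32, 382]);
  translate([0, 324, 0]) cube([32, 32, 382]);
  translate([323, 324, 0]) cube([32, 32, 382]);
}
translate([642, 1318, 0]) {
  translate([0, 0, 382]) cube([355, 356, 26]);
  cube([32, 32, 382]);
  translate([323, 0, 0]) cube([32, 32, 382]);
  translate([0, 324, 0]) cube([32, 32, 382]);
  translate([323, 324, 0]) cube([32, 32, 382]);
}
translate([-705, 306, 0]) {
  translate([0, 0, 382]) cube([355, 356, 26]);
  cube([32, 32, 382]);
  translate([323, 0, 0]) cube([32, 32, 382]);
  translate([0, 324, 0]) cube([32, 32, 382]);
  translate([323, 324, 0]) cube([32, 32, 382]);
}
translate([1989, 306, 0]) {
  translate([0, 0, 382]) cube([355, 356, 26]);
  cube([32, 32, 382]);
  translate([323, 0, 0]) cube([32, 32, 382]);
  translate([0, 324, 0]) cube([32, 32, 382]);
  translate([323, 324, 0]) cube([32, 32, 382]);
}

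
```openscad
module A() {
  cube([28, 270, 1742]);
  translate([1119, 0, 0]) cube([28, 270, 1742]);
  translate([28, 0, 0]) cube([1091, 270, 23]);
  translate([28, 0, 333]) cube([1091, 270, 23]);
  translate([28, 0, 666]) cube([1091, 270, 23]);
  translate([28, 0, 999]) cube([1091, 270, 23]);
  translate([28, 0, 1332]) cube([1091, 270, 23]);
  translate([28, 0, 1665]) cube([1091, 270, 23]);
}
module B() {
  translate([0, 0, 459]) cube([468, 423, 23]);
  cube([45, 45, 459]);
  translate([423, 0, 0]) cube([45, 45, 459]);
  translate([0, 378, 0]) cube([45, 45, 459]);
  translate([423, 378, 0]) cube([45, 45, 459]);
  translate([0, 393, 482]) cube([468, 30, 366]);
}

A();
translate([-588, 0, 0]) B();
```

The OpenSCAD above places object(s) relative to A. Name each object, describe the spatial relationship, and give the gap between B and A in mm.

A is a bookshelf. B is a chair. The chair is on the floor beside the bookshelf on its −x side. The gap between the chair and the bookshelf is 120 mm.

The chair's nearest face is 120 mm from the bookshelf's −x face.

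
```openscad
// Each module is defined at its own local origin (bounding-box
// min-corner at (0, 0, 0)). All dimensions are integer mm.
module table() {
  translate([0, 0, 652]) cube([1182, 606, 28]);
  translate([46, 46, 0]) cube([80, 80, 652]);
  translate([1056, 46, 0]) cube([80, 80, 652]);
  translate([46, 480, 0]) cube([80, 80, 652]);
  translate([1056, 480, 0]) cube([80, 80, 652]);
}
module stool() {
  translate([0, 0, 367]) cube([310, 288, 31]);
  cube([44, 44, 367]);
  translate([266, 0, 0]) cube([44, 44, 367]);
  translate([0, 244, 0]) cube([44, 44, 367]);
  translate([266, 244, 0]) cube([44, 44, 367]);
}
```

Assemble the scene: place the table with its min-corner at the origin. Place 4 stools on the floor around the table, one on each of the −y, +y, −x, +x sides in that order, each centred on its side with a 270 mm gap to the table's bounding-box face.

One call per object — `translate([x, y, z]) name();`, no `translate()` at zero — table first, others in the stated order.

table();
translate([436, -558, 0]) stool();
translate([436, 876, 0]) stool();
translate([-580, 159, 0]) stool();
translate([1452, 159, 0]) stool();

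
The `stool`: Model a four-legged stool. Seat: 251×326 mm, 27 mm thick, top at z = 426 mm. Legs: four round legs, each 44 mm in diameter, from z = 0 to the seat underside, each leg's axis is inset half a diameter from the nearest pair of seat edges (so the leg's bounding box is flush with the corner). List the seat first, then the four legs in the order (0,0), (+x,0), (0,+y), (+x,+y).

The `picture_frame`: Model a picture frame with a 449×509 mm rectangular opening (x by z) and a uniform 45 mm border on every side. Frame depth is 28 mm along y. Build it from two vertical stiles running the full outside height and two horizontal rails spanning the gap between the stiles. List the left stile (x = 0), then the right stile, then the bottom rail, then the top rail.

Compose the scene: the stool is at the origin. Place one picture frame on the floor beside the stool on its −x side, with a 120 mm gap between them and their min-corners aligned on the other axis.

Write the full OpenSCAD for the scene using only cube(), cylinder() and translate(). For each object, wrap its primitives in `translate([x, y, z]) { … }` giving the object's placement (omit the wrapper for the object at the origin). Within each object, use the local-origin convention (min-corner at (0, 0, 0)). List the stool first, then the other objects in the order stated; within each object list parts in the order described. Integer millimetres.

translate([0, 0, 399]) cube([251, 326, 27]);
translate([22, 22, 0]) cylinder(h = 399, r = 22);
translate([229, 22, 0]) cylinder(h = 399, r = 22);
translate([22, 304, 0]) cylinder(h = 399, r = 22);
translate([229, 304, 0]) cylinder(h = 399, r = 22);
translate([-659, 0, 0]) {
  cube([45, 28, 599]);
  translate([494, 0, 0]) cube([45, 28, 599]);
  translate([45, 0, 0]) cube([449, 28, 45]);
  translate([45, 0, 554]) cube([449, 28, 45]);
}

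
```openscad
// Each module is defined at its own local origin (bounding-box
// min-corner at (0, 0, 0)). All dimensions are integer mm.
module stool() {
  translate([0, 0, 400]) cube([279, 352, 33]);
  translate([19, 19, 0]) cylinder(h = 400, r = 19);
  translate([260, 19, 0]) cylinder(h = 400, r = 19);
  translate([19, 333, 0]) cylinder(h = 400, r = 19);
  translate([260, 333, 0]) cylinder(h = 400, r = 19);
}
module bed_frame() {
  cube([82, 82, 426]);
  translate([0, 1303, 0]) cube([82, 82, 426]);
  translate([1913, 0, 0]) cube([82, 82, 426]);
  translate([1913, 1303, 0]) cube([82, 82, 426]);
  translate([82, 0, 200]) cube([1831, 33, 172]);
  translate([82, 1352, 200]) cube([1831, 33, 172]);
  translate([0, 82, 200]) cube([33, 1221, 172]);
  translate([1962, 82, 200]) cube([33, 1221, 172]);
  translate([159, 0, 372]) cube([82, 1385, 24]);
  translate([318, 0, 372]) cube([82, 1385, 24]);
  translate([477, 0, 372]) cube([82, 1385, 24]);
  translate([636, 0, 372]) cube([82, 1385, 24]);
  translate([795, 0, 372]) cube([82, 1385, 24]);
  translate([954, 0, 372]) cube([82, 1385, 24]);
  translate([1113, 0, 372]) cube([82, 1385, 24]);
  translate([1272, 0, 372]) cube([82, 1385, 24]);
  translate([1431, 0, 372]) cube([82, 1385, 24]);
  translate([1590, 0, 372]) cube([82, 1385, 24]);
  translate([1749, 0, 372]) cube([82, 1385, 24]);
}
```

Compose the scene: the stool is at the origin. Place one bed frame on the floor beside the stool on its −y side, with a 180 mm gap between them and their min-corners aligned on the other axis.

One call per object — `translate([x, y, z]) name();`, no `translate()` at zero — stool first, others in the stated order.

stool();
translate([0, -1565, 0]) bed_frame();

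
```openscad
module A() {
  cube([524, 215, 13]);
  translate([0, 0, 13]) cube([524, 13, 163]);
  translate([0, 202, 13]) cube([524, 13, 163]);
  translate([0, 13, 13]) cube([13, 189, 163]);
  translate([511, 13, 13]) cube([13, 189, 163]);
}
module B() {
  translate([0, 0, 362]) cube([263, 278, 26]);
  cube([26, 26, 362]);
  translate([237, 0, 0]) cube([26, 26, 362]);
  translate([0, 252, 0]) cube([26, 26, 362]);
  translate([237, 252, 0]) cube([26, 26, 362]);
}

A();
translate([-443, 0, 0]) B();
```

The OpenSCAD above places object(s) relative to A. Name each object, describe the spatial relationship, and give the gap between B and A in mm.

A is an open box. B is a stool. The stool is on the floor beside the open box on its −x side. The gap between the stool and the open box is 180 mm.

The stool's nearest face is 180 mm from the open box's −x face.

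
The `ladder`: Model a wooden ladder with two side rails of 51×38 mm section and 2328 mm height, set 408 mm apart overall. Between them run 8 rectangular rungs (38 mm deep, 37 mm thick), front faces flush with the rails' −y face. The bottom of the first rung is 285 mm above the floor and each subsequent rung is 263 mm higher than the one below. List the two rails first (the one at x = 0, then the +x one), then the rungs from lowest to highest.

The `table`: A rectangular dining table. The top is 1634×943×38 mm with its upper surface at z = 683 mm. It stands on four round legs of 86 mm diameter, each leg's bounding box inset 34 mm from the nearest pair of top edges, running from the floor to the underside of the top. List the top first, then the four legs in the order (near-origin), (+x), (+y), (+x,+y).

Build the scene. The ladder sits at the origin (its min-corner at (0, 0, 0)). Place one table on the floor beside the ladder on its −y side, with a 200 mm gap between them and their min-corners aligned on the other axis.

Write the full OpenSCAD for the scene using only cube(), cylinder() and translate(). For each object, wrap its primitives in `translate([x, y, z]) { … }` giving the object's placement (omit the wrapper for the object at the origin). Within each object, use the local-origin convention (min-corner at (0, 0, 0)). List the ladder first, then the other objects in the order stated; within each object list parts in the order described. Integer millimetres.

cube([51, 38, 2328]);
translate([357, 0, 0]) cube([51, 38, 2328]);
translate([51, 0, 285]) cube([306, 38, 37]);
translate([51, 0, 548]) cube([306, 38, 37]);
translate([51, 0, 811]) cube([306, 38, 37]);
translate([51, 0, 1074]) cube([306, 38, 37]);
translate([51, 0, 1337]) cube([306, 38, 37]);
translate([51, 0, 1600]) cube([306, 38, 37]);
translate([51, 0, 1863]) cube([306, 38, 37]);
translate([51, 0, 2126]) cube([306, 38, 37]);
translate([0, -1143, 0]) {
  translate([0, 0, 645]) cube([1634, 943, 38]);
  translate([77, 77, 0]) cylinder(h = 645, r = 43);
  translate([1557, 77, 0]) cylinder(h = 645, r = 43);
  translate([77, 866, 0]) cylinder(h = 645, r = 43);
  translate([1557, 866, 0]) cylinder(h = 645, r = 43);
}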